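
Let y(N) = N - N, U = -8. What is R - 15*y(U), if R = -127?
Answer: -127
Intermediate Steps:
y(N) = 0
R - 15*y(U) = -127 - 15*0 = -127 + 0 = -127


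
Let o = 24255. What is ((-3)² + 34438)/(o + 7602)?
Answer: 133/123 ≈ 1.0813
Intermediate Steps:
((-3)² + 34438)/(o + 7602) = ((-3)² + 34438)/(24255 + 7602) = (9 + 34438)/31857 = 34447*(1/31857) = 133/123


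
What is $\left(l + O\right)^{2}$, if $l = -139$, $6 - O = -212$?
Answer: $6241$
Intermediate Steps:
$O = 218$ ($O = 6 - -212 = 6 + 212 = 218$)
$\left(l + O\right)^{2} = \left(-139 + 218\right)^{2} = 79^{2} = 6241$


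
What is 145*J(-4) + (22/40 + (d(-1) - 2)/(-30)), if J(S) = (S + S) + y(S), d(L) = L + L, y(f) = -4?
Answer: -104359/60 ≈ -1739.3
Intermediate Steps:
d(L) = 2*L
J(S) = -4 + 2*S (J(S) = (S + S) - 4 = 2*S - 4 = -4 + 2*S)
145*J(-4) + (22/40 + (d(-1) - 2)/(-30)) = 145*(-4 + 2*(-4)) + (22/40 + (2*(-1) - 2)/(-30)) = 145*(-4 - 8) + (22*(1/40) + (-2 - 2)*(-1/30)) = 145*(-12) + (11/20 - 4*(-1/30)) = -1740 + (11/20 + 2/15) = -1740 + 41/60 = -104359/60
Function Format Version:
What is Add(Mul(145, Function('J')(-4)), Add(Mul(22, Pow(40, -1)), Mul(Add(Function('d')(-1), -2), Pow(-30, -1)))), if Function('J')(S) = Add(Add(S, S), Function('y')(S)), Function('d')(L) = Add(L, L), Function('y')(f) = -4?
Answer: Rational(-104359, 60) ≈ -1739.3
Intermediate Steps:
Function('d')(L) = Mul(2, L)
Function('J')(S) = Add(-4, Mul(2, S)) (Function('J')(S) = Add(Add(S, S), -4) = Add(Mul(2, S), -4) = Add(-4, Mul(2, S)))
Add(Mul(145, Function('J')(-4)), Add(Mul(22, Pow(40, -1)), Mul(Add(Function('d')(-1), -2), Pow(-30, -1)))) = Add(Mul(145, Add(-4, Mul(2, -4))), Add(Mul(22, Pow(40, -1)), Mul(Add(Mul(2, -1), -2), Pow(-30, -1)))) = Add(Mul(145, Add(-4, -8)), Add(Mul(22, Rational(1, 40)), Mul(Add(-2, -2), Rational(-1, 30)))) = Add(Mul(145, -12), Add(Rational(11, 20), Mul(-4, Rational(-1, 30)))) = Add(-1740, Add(Rational(11, 20), Rational(2, 15))) = Add(-1740, Rational(41, 60)) = Rational(-104359, 60)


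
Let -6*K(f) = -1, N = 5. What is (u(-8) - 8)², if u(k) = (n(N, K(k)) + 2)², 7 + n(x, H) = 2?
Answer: 1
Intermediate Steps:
K(f) = ⅙ (K(f) = -⅙*(-1) = ⅙)
n(x, H) = -5 (n(x, H) = -7 + 2 = -5)
u(k) = 9 (u(k) = (-5 + 2)² = (-3)² = 9)
(u(-8) - 8)² = (9 - 8)² = 1² = 1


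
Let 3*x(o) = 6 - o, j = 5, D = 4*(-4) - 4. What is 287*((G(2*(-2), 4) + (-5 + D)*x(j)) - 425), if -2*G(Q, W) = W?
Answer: -374822/3 ≈ -1.2494e+5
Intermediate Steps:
G(Q, W) = -W/2
D = -20 (D = -16 - 4 = -20)
x(o) = 2 - o/3 (x(o) = (6 - o)/3 = 2 - o/3)
287*((G(2*(-2), 4) + (-5 + D)*x(j)) - 425) = 287*((-½*4 + (-5 - 20)*(2 - ⅓*5)) - 425) = 287*((-2 - 25*(2 - 5/3)) - 425) = 287*((-2 - 25*⅓) - 425) = 287*((-2 - 25/3) - 425) = 287*(-31/3 - 425) = 287*(-1306/3) = -374822/3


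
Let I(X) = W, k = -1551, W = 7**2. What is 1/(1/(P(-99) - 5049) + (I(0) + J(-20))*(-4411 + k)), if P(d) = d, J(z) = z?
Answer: -5148/890078905 ≈ -5.7838e-6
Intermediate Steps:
W = 49
I(X) = 49
1/(1/(P(-99) - 5049) + (I(0) + J(-20))*(-4411 + k)) = 1/(1/(-99 - 5049) + (49 - 20)*(-4411 - 1551)) = 1/(1/(-5148) + 29*(-5962)) = 1/(-1/5148 - 172898) = 1/(-890078905/5148) = -5148/890078905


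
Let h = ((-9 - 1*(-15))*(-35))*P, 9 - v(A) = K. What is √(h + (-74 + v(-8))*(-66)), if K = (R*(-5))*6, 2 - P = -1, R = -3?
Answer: 40*√6 ≈ 97.980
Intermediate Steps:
P = 3 (P = 2 - 1*(-1) = 2 + 1 = 3)
K = 90 (K = -3*(-5)*6 = 15*6 = 90)
v(A) = -81 (v(A) = 9 - 1*90 = 9 - 90 = -81)
h = -630 (h = ((-9 - 1*(-15))*(-35))*3 = ((-9 + 15)*(-35))*3 = (6*(-35))*3 = -210*3 = -630)
√(h + (-74 + v(-8))*(-66)) = √(-630 + (-74 - 81)*(-66)) = √(-630 - 155*(-66)) = √(-630 + 10230) = √9600 = 40*√6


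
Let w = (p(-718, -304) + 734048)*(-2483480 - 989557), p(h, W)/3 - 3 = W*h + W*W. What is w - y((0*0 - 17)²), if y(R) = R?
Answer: -5786499879766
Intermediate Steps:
p(h, W) = 9 + 3*W² + 3*W*h (p(h, W) = 9 + 3*(W*h + W*W) = 9 + 3*(W*h + W²) = 9 + 3*(W² + W*h) = 9 + (3*W² + 3*W*h) = 9 + 3*W² + 3*W*h)
w = -5786499879477 (w = ((9 + 3*(-304)² + 3*(-304)*(-718)) + 734048)*(-2483480 - 989557) = ((9 + 3*92416 + 654816) + 734048)*(-3473037) = ((9 + 277248 + 654816) + 734048)*(-3473037) = (932073 + 734048)*(-3473037) = 1666121*(-3473037) = -5786499879477)
w - y((0*0 - 17)²) = -5786499879477 - (0*0 - 17)² = -5786499879477 - (0 - 17)² = -5786499879477 - 1*(-17)² = -5786499879477 - 1*289 = -5786499879477 - 289 = -5786499879766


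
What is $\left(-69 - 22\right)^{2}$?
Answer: $8281$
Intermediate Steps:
$\left(-69 - 22\right)^{2} = \left(-91\right)^{2} = 8281$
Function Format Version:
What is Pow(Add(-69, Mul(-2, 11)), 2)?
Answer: 8281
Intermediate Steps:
Pow(Add(-69, Mul(-2, 11)), 2) = Pow(Add(-69, -22), 2) = Pow(-91, 2) = 8281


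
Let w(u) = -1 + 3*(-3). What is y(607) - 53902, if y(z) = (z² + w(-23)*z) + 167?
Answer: 308644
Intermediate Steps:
w(u) = -10 (w(u) = -1 - 9 = -10)
y(z) = 167 + z² - 10*z (y(z) = (z² - 10*z) + 167 = 167 + z² - 10*z)
y(607) - 53902 = (167 + 607² - 10*607) - 53902 = (167 + 368449 - 6070) - 53902 = 362546 - 53902 = 308644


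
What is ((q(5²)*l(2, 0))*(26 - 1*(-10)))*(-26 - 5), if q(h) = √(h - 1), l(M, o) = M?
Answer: -4464*√6 ≈ -10935.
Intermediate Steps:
q(h) = √(-1 + h)
((q(5²)*l(2, 0))*(26 - 1*(-10)))*(-26 - 5) = ((√(-1 + 5²)*2)*(26 - 1*(-10)))*(-26 - 5) = ((√(-1 + 25)*2)*(26 + 10))*(-31) = ((√24*2)*36)*(-31) = (((2*√6)*2)*36)*(-31) = ((4*√6)*36)*(-31) = (144*√6)*(-31) = -4464*√6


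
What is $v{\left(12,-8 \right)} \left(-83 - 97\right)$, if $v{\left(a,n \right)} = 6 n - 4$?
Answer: $9360$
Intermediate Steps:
$v{\left(a,n \right)} = -4 + 6 n$
$v{\left(12,-8 \right)} \left(-83 - 97\right) = \left(-4 + 6 \left(-8\right)\right) \left(-83 - 97\right) = \left(-4 - 48\right) \left(-180\right) = \left(-52\right) \left(-180\right) = 9360$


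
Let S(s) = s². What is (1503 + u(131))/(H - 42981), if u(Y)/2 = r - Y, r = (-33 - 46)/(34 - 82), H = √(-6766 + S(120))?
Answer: -427847201/14778869816 - 29863*√7634/44336609448 ≈ -0.029009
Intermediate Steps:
H = √7634 (H = √(-6766 + 120²) = √(-6766 + 14400) = √7634 ≈ 87.373)
r = 79/48 (r = -79/(-48) = -79*(-1/48) = 79/48 ≈ 1.6458)
u(Y) = 79/24 - 2*Y (u(Y) = 2*(79/48 - Y) = 79/24 - 2*Y)
(1503 + u(131))/(H - 42981) = (1503 + (79/24 - 2*131))/(√7634 - 42981) = (1503 + (79/24 - 262))/(-42981 + √7634) = (1503 - 6209/24)/(-42981 + √7634) = 29863/(24*(-42981 + √7634))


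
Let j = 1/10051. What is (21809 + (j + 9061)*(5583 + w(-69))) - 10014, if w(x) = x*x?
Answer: 942168478073/10051 ≈ 9.3739e+7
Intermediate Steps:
w(x) = x²
j = 1/10051 ≈ 9.9493e-5
(21809 + (j + 9061)*(5583 + w(-69))) - 10014 = (21809 + (1/10051 + 9061)*(5583 + (-69)²)) - 10014 = (21809 + 91072112*(5583 + 4761)/10051) - 10014 = (21809 + (91072112/10051)*10344) - 10014 = (21809 + 942049926528/10051) - 10014 = 942269128787/10051 - 10014 = 942168478073/10051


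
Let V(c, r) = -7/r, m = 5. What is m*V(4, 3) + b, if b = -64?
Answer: -227/3 ≈ -75.667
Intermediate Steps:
m*V(4, 3) + b = 5*(-7/3) - 64 = -35/3 - 64 = -227/3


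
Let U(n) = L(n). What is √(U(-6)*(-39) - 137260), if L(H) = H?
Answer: I*√137026 ≈ 370.17*I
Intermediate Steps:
U(n) = n
√(U(-6)*(-39) - 137260) = √(-6*(-39) - 137260) = √(234 - 137260) = √(-137026) = I*√137026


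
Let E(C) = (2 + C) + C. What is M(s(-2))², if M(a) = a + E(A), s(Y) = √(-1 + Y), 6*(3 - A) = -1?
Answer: 598/9 + 50*I*√3/3 ≈ 66.444 + 28.868*I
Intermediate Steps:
A = 19/6 (A = 3 - ⅙*(-1) = 3 + ⅙ = 19/6 ≈ 3.1667)
E(C) = 2 + 2*C
M(a) = 25/3 + a (M(a) = a + (2 + 2*(19/6)) = a + (2 + 19/3) = a + 25/3 = 25/3 + a)
M(s(-2))² = (25/3 + √(-1 - 2))² = (25/3 + √(-3))² = (25/3 + I*√3)²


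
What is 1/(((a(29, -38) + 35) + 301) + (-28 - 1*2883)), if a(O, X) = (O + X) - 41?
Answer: -1/2625 ≈ -0.00038095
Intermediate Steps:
a(O, X) = -41 + O + X
1/(((a(29, -38) + 35) + 301) + (-28 - 1*2883)) = 1/((((-41 + 29 - 38) + 35) + 301) + (-28 - 1*2883)) = 1/(((-50 + 35) + 301) + (-28 - 2883)) = 1/((-15 + 301) - 2911) = 1/(286 - 2911) = 1/(-2625) = -1/2625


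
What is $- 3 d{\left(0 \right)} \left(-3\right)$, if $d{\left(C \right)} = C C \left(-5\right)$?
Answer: $0$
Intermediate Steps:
$d{\left(C \right)} = - 5 C^{2}$ ($d{\left(C \right)} = C^{2} \left(-5\right) = - 5 C^{2}$)
$- 3 d{\left(0 \right)} \left(-3\right) = - 3 \left(- 5 \cdot 0^{2}\right) \left(-3\right) = - 3 \left(\left(-5\right) 0\right) \left(-3\right) = \left(-3\right) 0 \left(-3\right) = 0 \left(-3\right) = 0$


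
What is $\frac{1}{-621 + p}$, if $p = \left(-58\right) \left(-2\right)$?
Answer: $- \frac{1}{505} \approx -0.0019802$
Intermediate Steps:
$p = 116$
$\frac{1}{-621 + p} = \frac{1}{-621 + 116} = \frac{1}{-505} = - \frac{1}{505}$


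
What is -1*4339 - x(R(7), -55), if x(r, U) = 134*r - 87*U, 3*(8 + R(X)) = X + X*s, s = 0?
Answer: -25094/3 ≈ -8364.7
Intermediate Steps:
R(X) = -8 + X/3 (R(X) = -8 + (X + X*0)/3 = -8 + (X + 0)/3 = -8 + X/3)
x(r, U) = -87*U + 134*r
-1*4339 - x(R(7), -55) = -1*4339 - (-87*(-55) + 134*(-8 + (1/3)*7)) = -4339 - (4785 + 134*(-8 + 7/3)) = -4339 - (4785 + 134*(-17/3)) = -4339 - (4785 - 2278/3) = -4339 - 1*12077/3 = -4339 - 12077/3 = -25094/3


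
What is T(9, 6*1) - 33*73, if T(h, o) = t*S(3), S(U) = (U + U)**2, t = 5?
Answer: -2229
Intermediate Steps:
S(U) = 4*U**2 (S(U) = (2*U)**2 = 4*U**2)
T(h, o) = 180 (T(h, o) = 5*(4*3**2) = 5*(4*9) = 5*36 = 180)
T(9, 6*1) - 33*73 = 180 - 33*73 = 180 - 2409 = -2229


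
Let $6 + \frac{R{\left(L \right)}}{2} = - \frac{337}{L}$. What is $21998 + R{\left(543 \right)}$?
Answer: $\frac{11937724}{543} \approx 21985.0$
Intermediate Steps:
$R{\left(L \right)} = -12 - \frac{674}{L}$ ($R{\left(L \right)} = -12 + 2 \left(- \frac{337}{L}\right) = -12 - \frac{674}{L}$)
$21998 + R{\left(543 \right)} = 21998 - \left(12 + \frac{674}{543}\right) = 21998 - \frac{7190}{543} = \frac{11937724}{543}$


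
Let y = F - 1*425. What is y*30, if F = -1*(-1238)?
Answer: 24390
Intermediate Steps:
F = 1238
y = 813 (y = 1238 - 1*425 = 1238 - 425 = 813)
y*30 = 813*30 = 24390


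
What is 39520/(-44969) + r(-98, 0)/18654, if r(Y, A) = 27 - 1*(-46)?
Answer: -733923343/838851726 ≈ -0.87491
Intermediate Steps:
r(Y, A) = 73 (r(Y, A) = 27 + 46 = 73)
39520/(-44969) + r(-98, 0)/18654 = 39520/(-44969) + 73/18654 = 39520*(-1/44969) + 73*(1/18654) = -39520/44969 + 73/18654 = -733923343/838851726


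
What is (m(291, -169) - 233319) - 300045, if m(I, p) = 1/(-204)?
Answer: -108806257/204 ≈ -5.3336e+5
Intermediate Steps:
m(I, p) = -1/204
(m(291, -169) - 233319) - 300045 = (-1/204 - 233319) - 300045 = -47597077/204 - 300045 = -108806257/204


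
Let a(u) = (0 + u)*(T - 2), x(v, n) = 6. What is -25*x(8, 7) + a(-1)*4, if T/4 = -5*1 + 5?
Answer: -142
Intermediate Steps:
T = 0 (T = 4*(-5*1 + 5) = 4*(-5 + 5) = 4*0 = 0)
a(u) = -2*u (a(u) = (0 + u)*(0 - 2) = u*(-2) = -2*u)
-25*x(8, 7) + a(-1)*4 = -25*6 - 2*(-1)*4 = -150 + 2*4 = -150 + 8 = -142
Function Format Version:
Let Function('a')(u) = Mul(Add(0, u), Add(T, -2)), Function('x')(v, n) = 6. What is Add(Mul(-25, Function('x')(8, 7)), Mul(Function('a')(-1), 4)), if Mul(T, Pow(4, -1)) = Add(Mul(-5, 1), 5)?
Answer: -142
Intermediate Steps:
T = 0 (T = Mul(4, Add(Mul(-5, 1), 5)) = Mul(4, Add(-5, 5)) = Mul(4, 0) = 0)
Function('a')(u) = Mul(-2, u) (Function('a')(u) = Mul(Add(0, u), Add(0, -2)) = Mul(u, -2) = Mul(-2, u))
Add(Mul(-25, Function('x')(8, 7)), Mul(Function('a')(-1), 4)) = Add(Mul(-25, 6), Mul(Mul(-2, -1), 4)) = Add(-150, Mul(2, 4)) = Add(-150, 8) = -142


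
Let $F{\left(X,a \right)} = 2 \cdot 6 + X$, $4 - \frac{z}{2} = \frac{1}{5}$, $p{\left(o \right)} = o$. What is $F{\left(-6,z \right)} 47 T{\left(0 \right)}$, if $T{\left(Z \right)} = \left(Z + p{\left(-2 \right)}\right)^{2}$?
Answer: $1128$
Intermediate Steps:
$z = \frac{38}{5}$ ($z = 8 - \frac{2}{5} = \frac{38}{5} \approx 7.6$)
$F{\left(X,a \right)} = 12 + X$
$T{\left(Z \right)} = \left(-2 + Z\right)^{2}$ ($T{\left(Z \right)} = \left(Z - 2\right)^{2} = \left(-2 + Z\right)^{2}$)
$F{\left(-6,z \right)} 47 T{\left(0 \right)} = \left(12 - 6\right) 47 \left(-2 + 0\right)^{2} = 6 \cdot 47 \left(-2\right)^{2} = 282 \cdot 4 = 1128$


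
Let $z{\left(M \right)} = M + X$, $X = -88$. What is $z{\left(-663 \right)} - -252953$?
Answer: $252202$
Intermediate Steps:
$z{\left(M \right)} = -88 + M$ ($z{\left(M \right)} = M - 88 = -88 + M$)
$z{\left(-663 \right)} - -252953 = \left(-88 - 663\right) - -252953 = -751 + 252953 = 252202$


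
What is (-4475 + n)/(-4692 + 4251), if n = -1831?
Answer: 2102/147 ≈ 14.299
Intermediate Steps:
(-4475 + n)/(-4692 + 4251) = (-4475 - 1831)/(-4692 + 4251) = -6306/(-441) = -6306*(-1/441) = 2102/147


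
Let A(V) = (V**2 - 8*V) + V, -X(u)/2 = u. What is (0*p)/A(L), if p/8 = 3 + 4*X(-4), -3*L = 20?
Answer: 0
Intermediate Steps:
X(u) = -2*u
L = -20/3 (L = -1/3*20 = -20/3 ≈ -6.6667)
p = 280 (p = 8*(3 + 4*(-2*(-4))) = 8*(3 + 4*8) = 8*(3 + 32) = 8*35 = 280)
A(V) = V**2 - 7*V
(0*p)/A(L) = (0*280)/((-20*(-7 - 20/3)/3)) = 0/((-20/3*(-41/3))) = 0/(820/9) = 0*(9/820) = 0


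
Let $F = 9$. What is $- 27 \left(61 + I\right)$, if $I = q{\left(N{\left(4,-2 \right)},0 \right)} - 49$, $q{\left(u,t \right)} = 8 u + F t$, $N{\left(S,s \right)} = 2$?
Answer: $-756$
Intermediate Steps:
$q{\left(u,t \right)} = 8 u + 9 t$
$I = -33$ ($I = \left(8 \cdot 2 + 9 \cdot 0\right) - 49 = \left(16 + 0\right) - 49 = 16 - 49 = -33$)
$- 27 \left(61 + I\right) = - 27 \left(61 - 33\right) = \left(-27\right) 28 = -756$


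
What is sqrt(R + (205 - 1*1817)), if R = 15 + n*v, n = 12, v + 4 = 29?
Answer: I*sqrt(1297) ≈ 36.014*I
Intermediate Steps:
v = 25 (v = -4 + 29 = 25)
R = 315 (R = 15 + 12*25 = 15 + 300 = 315)
sqrt(R + (205 - 1*1817)) = sqrt(315 + (205 - 1*1817)) = sqrt(315 + (205 - 1817)) = sqrt(315 - 1612) = sqrt(-1297) = I*sqrt(1297)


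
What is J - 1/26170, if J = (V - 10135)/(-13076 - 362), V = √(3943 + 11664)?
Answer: 66304878/87918115 - √15607/13438 ≈ 0.74487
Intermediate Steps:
V = √15607 ≈ 124.93
J = 10135/13438 - √15607/13438 (J = (√15607 - 10135)/(-13076 - 362) = (-10135 + √15607)/(-13438) = (-10135 + √15607)*(-1/13438) = 10135/13438 - √15607/13438 ≈ 0.74491)
J - 1/26170 = (10135/13438 - √15607/13438) - 1/26170 = 66304878/87918115 - √15607/13438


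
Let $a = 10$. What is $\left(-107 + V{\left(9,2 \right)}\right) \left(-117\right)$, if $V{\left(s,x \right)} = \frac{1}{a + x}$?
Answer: $\frac{50037}{4} \approx 12509.0$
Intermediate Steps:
$V{\left(s,x \right)} = \frac{1}{10 + x}$
$\left(-107 + V{\left(9,2 \right)}\right) \left(-117\right) = \left(-107 + \frac{1}{10 + 2}\right) \left(-117\right) = \left(-107 + \frac{1}{12}\right) \left(-117\right) = \left(- \frac{1283}{12}\right) \left(-117\right) = \frac{50037}{4}$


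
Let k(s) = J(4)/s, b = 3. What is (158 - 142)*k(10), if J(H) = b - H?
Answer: -8/5 ≈ -1.6000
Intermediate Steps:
J(H) = 3 - H
k(s) = -1/s (k(s) = (3 - 1*4)/s = (3 - 4)/s = -1/s)
(158 - 142)*k(10) = (158 - 142)*(-1/10) = 16*(-1*1/10) = 16*(-1/10) = -8/5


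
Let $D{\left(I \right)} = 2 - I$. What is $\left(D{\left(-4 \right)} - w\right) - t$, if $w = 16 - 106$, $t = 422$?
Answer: $-326$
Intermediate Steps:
$w = -90$
$\left(D{\left(-4 \right)} - w\right) - t = \left(\left(2 - -4\right) - -90\right) - 422 = \left(\left(2 + 4\right) + 90\right) - 422 = \left(6 + 90\right) - 422 = 96 - 422 = -326$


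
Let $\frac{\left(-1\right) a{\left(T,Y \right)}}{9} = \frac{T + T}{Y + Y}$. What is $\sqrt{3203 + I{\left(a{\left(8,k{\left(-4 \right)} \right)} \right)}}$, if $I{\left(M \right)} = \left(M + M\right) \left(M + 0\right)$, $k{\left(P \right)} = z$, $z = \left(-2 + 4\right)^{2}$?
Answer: $\sqrt{3851} \approx 62.056$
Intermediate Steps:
$z = 4$ ($z = 2^{2} = 4$)
$k{\left(P \right)} = 4$
$a{\left(T,Y \right)} = - \frac{9 T}{Y}$ ($a{\left(T,Y \right)} = - 9 \frac{T + T}{Y + Y} = - 9 \frac{2 T}{2 Y} = - 9 \cdot 2 T \frac{1}{2 Y} = - 9 \frac{T}{Y} = - \frac{9 T}{Y}$)
$I{\left(M \right)} = 2 M^{2}$ ($I{\left(M \right)} = 2 M M = 2 M^{2}$)
$\sqrt{3203 + I{\left(a{\left(8,k{\left(-4 \right)} \right)} \right)}} = \sqrt{3203 + 2 \left(\left(-9\right) 8 \cdot \frac{1}{4}\right)^{2}} = \sqrt{3203 + 2 \left(-18\right)^{2}} = \sqrt{3203 + 2 \cdot 324} = \sqrt{3203 + 648} = \sqrt{3851}$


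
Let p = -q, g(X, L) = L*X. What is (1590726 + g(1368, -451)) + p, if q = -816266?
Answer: 1790024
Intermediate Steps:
p = 816266 (p = -1*(-816266) = 816266)
(1590726 + g(1368, -451)) + p = (1590726 - 451*1368) + 816266 = (1590726 - 616968) + 816266 = 973758 + 816266 = 1790024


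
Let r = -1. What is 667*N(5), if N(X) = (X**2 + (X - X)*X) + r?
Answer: 16008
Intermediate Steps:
N(X) = -1 + X**2 (N(X) = (X**2 + (X - X)*X) - 1 = (X**2 + 0*X) - 1 = (X**2 + 0) - 1 = X**2 - 1 = -1 + X**2)
667*N(5) = 667*(-1 + 5**2) = 667*(-1 + 25) = 667*24 = 16008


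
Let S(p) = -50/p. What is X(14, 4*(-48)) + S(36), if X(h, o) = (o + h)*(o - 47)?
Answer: 765731/18 ≈ 42541.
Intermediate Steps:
X(h, o) = (-47 + o)*(h + o) (X(h, o) = (h + o)*(-47 + o) = (-47 + o)*(h + o))
X(14, 4*(-48)) + S(36) = ((4*(-48))² - 47*14 - 188*(-48) + 14*(4*(-48))) - 50/36 = ((-192)² - 658 - 47*(-192) + 14*(-192)) - 50*1/36 = (36864 - 658 + 9024 - 2688) - 25/18 = 42542 - 25/18 = 765731/18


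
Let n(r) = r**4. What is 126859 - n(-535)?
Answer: -81924623766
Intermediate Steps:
126859 - n(-535) = 126859 - 1*(-535)**4 = 126859 - 1*81924750625 = 126859 - 81924750625 = -81924623766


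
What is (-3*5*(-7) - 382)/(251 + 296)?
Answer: -277/547 ≈ -0.50640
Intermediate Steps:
(-3*5*(-7) - 382)/(251 + 296) = (-15*(-7) - 382)/547 = (105 - 382)*(1/547) = -277*1/547 = -277/547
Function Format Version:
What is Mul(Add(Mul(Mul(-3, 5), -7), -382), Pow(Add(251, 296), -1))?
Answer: Rational(-277, 547) ≈ -0.50640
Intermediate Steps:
Mul(Add(Mul(Mul(-3, 5), -7), -382), Pow(Add(251, 296), -1)) = Mul(Add(Mul(-15, -7), -382), Pow(547, -1)) = Mul(Add(105, -382), Rational(1, 547)) = Mul(-277, Rational(1, 547)) = Rational(-277, 547)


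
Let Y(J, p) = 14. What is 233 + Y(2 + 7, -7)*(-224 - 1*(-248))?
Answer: 569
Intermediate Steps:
233 + Y(2 + 7, -7)*(-224 - 1*(-248)) = 233 + 14*(-224 - 1*(-248)) = 233 + 14*(-224 + 248) = 233 + 14*24 = 233 + 336 = 569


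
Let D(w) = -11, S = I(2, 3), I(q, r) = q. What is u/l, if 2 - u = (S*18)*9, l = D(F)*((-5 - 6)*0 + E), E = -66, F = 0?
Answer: -161/363 ≈ -0.44353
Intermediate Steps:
S = 2
l = 726 (l = -11*((-5 - 6)*0 - 66) = -11*(-11*0 - 66) = -11*(0 - 66) = -11*(-66) = 726)
u = -322 (u = 2 - 2*18*9 = 2 - 36*9 = 2 - 1*324 = 2 - 324 = -322)
u/l = -322/726 = -322*1/726 = -161/363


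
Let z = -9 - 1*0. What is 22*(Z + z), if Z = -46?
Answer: -1210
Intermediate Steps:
z = -9 (z = -9 + 0 = -9)
22*(Z + z) = 22*(-46 - 9) = 22*(-55) = -1210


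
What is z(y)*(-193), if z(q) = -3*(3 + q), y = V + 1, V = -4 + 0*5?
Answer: 0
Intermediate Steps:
V = -4 (V = -4 + 0 = -4)
y = -3 (y = -4 + 1 = -3)
z(q) = -9 - 3*q
z(y)*(-193) = (-9 - 3*(-3))*(-193) = (-9 + 9)*(-193) = 0*(-193) = 0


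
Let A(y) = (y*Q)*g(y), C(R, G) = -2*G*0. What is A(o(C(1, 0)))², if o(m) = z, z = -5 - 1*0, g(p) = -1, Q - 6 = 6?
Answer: 3600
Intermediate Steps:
C(R, G) = 0
Q = 12 (Q = 6 + 6 = 12)
z = -5 (z = -5 + 0 = -5)
o(m) = -5
A(y) = -12*y (A(y) = (y*12)*(-1) = (12*y)*(-1) = -12*y)
A(o(C(1, 0)))² = (-12*(-5))² = 60² = 3600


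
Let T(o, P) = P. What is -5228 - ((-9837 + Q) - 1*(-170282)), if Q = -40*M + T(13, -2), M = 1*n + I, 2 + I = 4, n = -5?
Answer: -165791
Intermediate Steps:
I = 2 (I = -2 + 4 = 2)
M = -3 (M = 1*(-5) + 2 = -5 + 2 = -3)
Q = 118 (Q = -40*(-3) - 2 = 120 - 2 = 118)
-5228 - ((-9837 + Q) - 1*(-170282)) = -5228 - ((-9837 + 118) - 1*(-170282)) = -5228 - (-9719 + 170282) = -5228 - 1*160563 = -5228 - 160563 = -165791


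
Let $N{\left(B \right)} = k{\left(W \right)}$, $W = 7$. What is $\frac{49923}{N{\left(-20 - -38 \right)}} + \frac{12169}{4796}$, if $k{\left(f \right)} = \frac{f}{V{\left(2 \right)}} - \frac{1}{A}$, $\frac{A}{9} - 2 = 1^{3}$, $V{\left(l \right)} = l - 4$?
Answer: $- \frac{12926933953}{916036} \approx -14112.0$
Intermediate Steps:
$V{\left(l \right)} = -4 + l$ ($V{\left(l \right)} = l - 4 = -4 + l$)
$A = 27$ ($A = 18 + 9 \cdot 1^{3} = 18 + 9 \cdot 1 = 18 + 9 = 27$)
$k{\left(f \right)} = - \frac{1}{27} - \frac{f}{2}$ ($k{\left(f \right)} = \frac{f}{-4 + 2} - \frac{1}{27} = \frac{f}{-2} - \frac{1}{27} = f \left(- \frac{1}{2}\right) - \frac{1}{27} = - \frac{f}{2} - \frac{1}{27} = - \frac{1}{27} - \frac{f}{2}$)
$N{\left(B \right)} = - \frac{191}{54}$ ($N{\left(B \right)} = - \frac{1}{27} - \frac{7}{2} = - \frac{191}{54}$)
$\frac{49923}{N{\left(-20 - -38 \right)}} + \frac{12169}{4796} = \frac{49923}{- \frac{191}{54}} + \frac{12169}{4796} = 49923 \left(- \frac{54}{191}\right) + 12169 \cdot \frac{1}{4796} = - \frac{2695842}{191} + \frac{12169}{4796} = - \frac{12926933953}{916036}$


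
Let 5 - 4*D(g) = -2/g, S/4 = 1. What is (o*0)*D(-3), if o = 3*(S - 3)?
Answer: 0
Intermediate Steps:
S = 4 (S = 4*1 = 4)
o = 3 (o = 3*(4 - 3) = 3*1 = 3)
D(g) = 5/4 + 1/(2*g) (D(g) = 5/4 - (-1)/(2*g) = 5/4 + 1/(2*g))
(o*0)*D(-3) = (3*0)*((1/4)*(2 + 5*(-3))/(-3)) = 0*((1/4)*(-1/3)*(2 - 15)) = 0*((1/4)*(-1/3)*(-13)) = 0*(13/12) = 0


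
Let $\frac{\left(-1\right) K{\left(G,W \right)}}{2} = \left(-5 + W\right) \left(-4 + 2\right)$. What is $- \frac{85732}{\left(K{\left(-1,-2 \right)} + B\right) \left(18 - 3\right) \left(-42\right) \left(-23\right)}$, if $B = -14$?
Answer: $\frac{21433}{152145} \approx 0.14087$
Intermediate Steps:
$K{\left(G,W \right)} = -20 + 4 W$ ($K{\left(G,W \right)} = - 2 \left(-5 + W\right) \left(-4 + 2\right) = - 2 \left(-5 + W\right) \left(-2\right) = - 2 \left(10 - 2 W\right) = -20 + 4 W$)
$- \frac{85732}{\left(K{\left(-1,-2 \right)} + B\right) \left(18 - 3\right) \left(-42\right) \left(-23\right)} = - \frac{85732}{\left(\left(-20 + 4 \left(-2\right)\right) - 14\right) \left(18 - 3\right) \left(-42\right) \left(-23\right)} = - \frac{85732}{\left(\left(-20 - 8\right) - 14\right) 15 \left(-42\right) \left(-23\right)} = - \frac{85732}{\left(-28 - 14\right) 15 \left(-42\right) \left(-23\right)} = - \frac{85732}{\left(-42\right) 15 \left(-42\right) \left(-23\right)} = - \frac{85732}{\left(-630\right) \left(-42\right) \left(-23\right)} = - \frac{85732}{26460 \left(-23\right)} = - \frac{85732}{-608580} = \left(-85732\right) \left(- \frac{1}{608580}\right) = \frac{21433}{152145}$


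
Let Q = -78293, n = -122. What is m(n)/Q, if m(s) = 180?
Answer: -180/78293 ≈ -0.0022991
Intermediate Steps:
m(n)/Q = 180/(-78293) = 180*(-1/78293) = -180/78293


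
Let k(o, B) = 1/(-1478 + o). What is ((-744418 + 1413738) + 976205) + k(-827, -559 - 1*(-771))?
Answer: 3792935124/2305 ≈ 1.6455e+6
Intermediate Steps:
((-744418 + 1413738) + 976205) + k(-827, -559 - 1*(-771)) = ((-744418 + 1413738) + 976205) + 1/(-1478 - 827) = (669320 + 976205) + 1/(-2305) = 1645525 - 1/2305 = 3792935124/2305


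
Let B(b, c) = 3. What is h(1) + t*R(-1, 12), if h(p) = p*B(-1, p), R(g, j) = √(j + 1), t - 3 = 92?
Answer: 3 + 95*√13 ≈ 345.53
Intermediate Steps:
t = 95 (t = 3 + 92 = 95)
R(g, j) = √(1 + j)
h(p) = 3*p (h(p) = p*3 = 3*p)
h(1) + t*R(-1, 12) = 3*1 + 95*√(1 + 12) = 3 + 95*√13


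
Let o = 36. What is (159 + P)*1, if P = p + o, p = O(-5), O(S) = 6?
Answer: 201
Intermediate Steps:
p = 6
P = 42 (P = 6 + 36 = 42)
(159 + P)*1 = (159 + 42)*1 = 201*1 = 201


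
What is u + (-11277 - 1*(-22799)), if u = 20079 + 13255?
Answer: 44856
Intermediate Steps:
u = 33334
u + (-11277 - 1*(-22799)) = 33334 + (-11277 - 1*(-22799)) = 33334 + (-11277 + 22799) = 33334 + 11522 = 44856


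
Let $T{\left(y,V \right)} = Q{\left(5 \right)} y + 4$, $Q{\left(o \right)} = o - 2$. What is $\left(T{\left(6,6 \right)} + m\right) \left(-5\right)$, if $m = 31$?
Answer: $-265$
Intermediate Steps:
$Q{\left(o \right)} = -2 + o$
$T{\left(y,V \right)} = 4 + 3 y$ ($T{\left(y,V \right)} = \left(-2 + 5\right) y + 4 = 3 y + 4 = 4 + 3 y$)
$\left(T{\left(6,6 \right)} + m\right) \left(-5\right) = \left(\left(4 + 3 \cdot 6\right) + 31\right) \left(-5\right) = \left(\left(4 + 18\right) + 31\right) \left(-5\right) = \left(22 + 31\right) \left(-5\right) = 53 \left(-5\right) = -265$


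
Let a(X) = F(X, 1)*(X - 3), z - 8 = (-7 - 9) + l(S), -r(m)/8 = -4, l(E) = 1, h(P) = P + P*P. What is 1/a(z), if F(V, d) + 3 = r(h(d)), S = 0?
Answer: -1/290 ≈ -0.0034483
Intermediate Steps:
h(P) = P + P²
r(m) = 32 (r(m) = -8*(-4) = 32)
F(V, d) = 29 (F(V, d) = -3 + 32 = 29)
z = -7 (z = 8 + ((-7 - 9) + 1) = 8 + (-16 + 1) = 8 - 15 = -7)
a(X) = -87 + 29*X (a(X) = 29*(X - 3) = 29*(-3 + X) = -87 + 29*X)
1/a(z) = 1/(-87 + 29*(-7)) = 1/(-87 - 203) = 1/(-290) = -1/290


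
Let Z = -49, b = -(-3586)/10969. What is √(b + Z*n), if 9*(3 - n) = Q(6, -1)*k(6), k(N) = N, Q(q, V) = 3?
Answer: I*√5856294255/10969 ≈ 6.9766*I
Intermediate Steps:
b = 3586/10969 (b = -(-3586)/10969 = -1*(-3586/10969) = 3586/10969 ≈ 0.32692)
n = 1 (n = 3 - 6/3 = 3 - ⅑*18 = 3 - 2 = 1)
√(b + Z*n) = √(3586/10969 - 49*1) = √(3586/10969 - 49) = √(-533895/10969) = I*√5856294255/10969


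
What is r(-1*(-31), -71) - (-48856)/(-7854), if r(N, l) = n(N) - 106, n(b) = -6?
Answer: -464252/3927 ≈ -118.22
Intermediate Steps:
r(N, l) = -112 (r(N, l) = -6 - 106 = -112)
r(-1*(-31), -71) - (-48856)/(-7854) = -112 - (-48856)/(-7854) = -112 - (-48856)*(-1)/7854 = -112 - 1*24428/3927 = -112 - 24428/3927 = -464252/3927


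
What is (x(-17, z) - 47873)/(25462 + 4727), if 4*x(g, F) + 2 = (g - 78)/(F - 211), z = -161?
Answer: -71235673/44921232 ≈ -1.5858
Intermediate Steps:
x(g, F) = -½ + (-78 + g)/(4*(-211 + F)) (x(g, F) = -½ + ((g - 78)/(F - 211))/4 = -½ + ((-78 + g)/(-211 + F))/4 = -½ + (-78 + g)/(4*(-211 + F)))
(x(-17, z) - 47873)/(25462 + 4727) = ((344 - 17 - 2*(-161))/(4*(-211 - 161)) - 47873)/(25462 + 4727) = ((¼)*(344 - 17 + 322)/(-372) - 47873)/30189 = ((¼)*(-1/372)*649 - 47873)*(1/30189) = (-649/1488 - 47873)*(1/30189) = -71235673/1488*1/30189 = -71235673/44921232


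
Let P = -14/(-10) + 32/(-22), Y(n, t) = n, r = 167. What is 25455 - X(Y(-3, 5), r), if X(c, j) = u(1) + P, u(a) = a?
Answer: 1399973/55 ≈ 25454.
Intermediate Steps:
P = -3/55 (P = -14*(-1/10) + 32*(-1/22) = 7/5 - 16/11 = -3/55 ≈ -0.054545)
X(c, j) = 52/55 (X(c, j) = 1 - 3/55 = 52/55)
25455 - X(Y(-3, 5), r) = 25455 - 1*52/55 = 25455 - 52/55 = 1399973/55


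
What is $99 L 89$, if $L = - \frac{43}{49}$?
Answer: $- \frac{378873}{49} \approx -7732.1$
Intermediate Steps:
$L = - \frac{43}{49}$ ($L = \left(-43\right) \frac{1}{49} = - \frac{43}{49} \approx -0.87755$)
$99 L 89 = 99 \left(- \frac{43}{49}\right) 89 = \left(- \frac{4257}{49}\right) 89 = - \frac{378873}{49}$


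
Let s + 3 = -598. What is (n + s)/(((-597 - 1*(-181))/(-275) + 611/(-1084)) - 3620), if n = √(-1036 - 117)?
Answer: 179158100/1078839081 - 298100*I*√1153/1078839081 ≈ 0.16607 - 0.0093825*I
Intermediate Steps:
s = -601 (s = -3 - 598 = -601)
n = I*√1153 (n = √(-1153) = I*√1153 ≈ 33.956*I)
(n + s)/(((-597 - 1*(-181))/(-275) + 611/(-1084)) - 3620) = (I*√1153 - 601)/(((-597 - 1*(-181))/(-275) + 611/(-1084)) - 3620) = (-601 + I*√1153)/(((-597 + 181)*(-1/275) + 611*(-1/1084)) - 3620) = (-601 + I*√1153)/((-416*(-1/275) - 611/1084) - 3620) = (-601 + I*√1153)/((416/275 - 611/1084) - 3620) = (-601 + I*√1153)/(282919/298100 - 3620) = (-601 + I*√1153)/(-1078839081/298100) = (-601 + I*√1153)*(-298100/1078839081) = 179158100/1078839081 - 298100*I*√1153/1078839081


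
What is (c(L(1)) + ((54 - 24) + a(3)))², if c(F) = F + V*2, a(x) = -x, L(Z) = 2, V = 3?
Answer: 1225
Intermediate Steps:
c(F) = 6 + F (c(F) = F + 3*2 = F + 6 = 6 + F)
(c(L(1)) + ((54 - 24) + a(3)))² = ((6 + 2) + ((54 - 24) - 1*3))² = (8 + (30 - 3))² = (8 + 27)² = 35² = 1225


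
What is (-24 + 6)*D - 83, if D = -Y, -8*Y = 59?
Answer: -863/4 ≈ -215.75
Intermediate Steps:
Y = -59/8 (Y = -⅛*59 = -59/8 ≈ -7.3750)
D = 59/8 (D = -1*(-59/8) = 59/8 ≈ 7.3750)
(-24 + 6)*D - 83 = (-24 + 6)*(59/8) - 83 = -18*59/8 - 83 = -531/4 - 83 = -863/4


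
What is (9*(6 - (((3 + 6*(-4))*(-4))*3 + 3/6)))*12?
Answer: -26622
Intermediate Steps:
(9*(6 - (((3 + 6*(-4))*(-4))*3 + 3/6)))*12 = (9*(6 - (((3 - 24)*(-4))*3 + 3*(⅙))))*12 = (9*(6 - (-21*(-4)*3 + ½)))*12 = (9*(6 - (84*3 + ½)))*12 = (9*(6 - (252 + ½)))*12 = (9*(6 - 1*505/2))*12 = (9*(6 - 505/2))*12 = (9*(-493/2))*12 = -4437/2*12 = -26622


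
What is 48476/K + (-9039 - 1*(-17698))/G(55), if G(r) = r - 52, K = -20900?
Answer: 45206918/15675 ≈ 2884.0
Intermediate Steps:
G(r) = -52 + r
48476/K + (-9039 - 1*(-17698))/G(55) = 48476/(-20900) + (-9039 - 1*(-17698))/(-52 + 55) = 48476*(-1/20900) + (-9039 + 17698)/3 = -12119/5225 + 8659*(⅓) = -12119/5225 + 8659/3 = 45206918/15675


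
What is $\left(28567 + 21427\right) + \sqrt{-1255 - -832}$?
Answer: $49994 + 3 i \sqrt{47} \approx 49994.0 + 20.567 i$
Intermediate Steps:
$\left(28567 + 21427\right) + \sqrt{-1255 - -832} = 49994 + \sqrt{-1255 + 832} = 49994 + \sqrt{-423} = 49994 + 3 i \sqrt{47}$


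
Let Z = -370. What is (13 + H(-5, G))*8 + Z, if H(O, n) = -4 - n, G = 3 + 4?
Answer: -354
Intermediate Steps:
G = 7
(13 + H(-5, G))*8 + Z = (13 + (-4 - 1*7))*8 - 370 = (13 + (-4 - 7))*8 - 370 = (13 - 11)*8 - 370 = 2*8 - 370 = 16 - 370 = -354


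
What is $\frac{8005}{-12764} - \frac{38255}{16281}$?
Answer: $- \frac{618616225}{207810684} \approx -2.9768$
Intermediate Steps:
$\frac{8005}{-12764} - \frac{38255}{16281} = 8005 \left(- \frac{1}{12764}\right) - \frac{38255}{16281} = - \frac{8005}{12764} - \frac{38255}{16281} = - \frac{618616225}{207810684}$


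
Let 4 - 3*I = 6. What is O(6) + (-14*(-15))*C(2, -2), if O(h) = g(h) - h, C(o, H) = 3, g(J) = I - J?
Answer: 1852/3 ≈ 617.33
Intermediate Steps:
I = -2/3 (I = 4/3 - 1/3*6 = 4/3 - 2 = -2/3 ≈ -0.66667)
g(J) = -2/3 - J
O(h) = -2/3 - 2*h (O(h) = (-2/3 - h) - h = -2/3 - 2*h)
O(6) + (-14*(-15))*C(2, -2) = (-2/3 - 2*6) - 14*(-15)*3 = (-2/3 - 12) + 210*3 = -38/3 + 630 = 1852/3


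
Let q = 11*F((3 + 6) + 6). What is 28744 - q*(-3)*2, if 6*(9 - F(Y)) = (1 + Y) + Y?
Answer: 28997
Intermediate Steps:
F(Y) = 53/6 - Y/3 (F(Y) = 9 - ((1 + Y) + Y)/6 = 9 - (1 + 2*Y)/6 = 9 + (-⅙ - Y/3) = 53/6 - Y/3)
q = 253/6 (q = 11*(53/6 - ((3 + 6) + 6)/3) = 11*(53/6 - (9 + 6)/3) = 11*(53/6 - ⅓*15) = 11*(53/6 - 5) = 11*(23/6) = 253/6 ≈ 42.167)
28744 - q*(-3)*2 = 28744 - (253/6)*(-3)*2 = 28744 - (-253)*2/2 = 28744 - 1*(-253) = 28744 + 253 = 28997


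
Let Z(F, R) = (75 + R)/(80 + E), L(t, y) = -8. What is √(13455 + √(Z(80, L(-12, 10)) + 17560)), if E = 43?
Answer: √(203560695 + 123*√265673481)/123 ≈ 116.57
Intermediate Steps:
Z(F, R) = 25/41 + R/123 (Z(F, R) = (75 + R)/(80 + 43) = (75 + R)/123 = (75 + R)*(1/123) = 25/41 + R/123)
√(13455 + √(Z(80, L(-12, 10)) + 17560)) = √(13455 + √((25/41 + (1/123)*(-8)) + 17560)) = √(13455 + √((25/41 - 8/123) + 17560)) = √(13455 + √(67/123 + 17560)) = √(13455 + √(2159947/123)) = √(13455 + √265673481/123)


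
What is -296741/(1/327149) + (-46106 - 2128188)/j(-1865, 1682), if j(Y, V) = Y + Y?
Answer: -181051441340638/1865 ≈ -9.7078e+10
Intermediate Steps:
j(Y, V) = 2*Y
-296741/(1/327149) + (-46106 - 2128188)/j(-1865, 1682) = -296741/(1/327149) + (-46106 - 2128188)/((2*(-1865))) = -296741/1/327149 - 2174294/(-3730) = -296741*327149 - 2174294*(-1/3730) = -97078521409 + 1087147/1865 = -181051441340638/1865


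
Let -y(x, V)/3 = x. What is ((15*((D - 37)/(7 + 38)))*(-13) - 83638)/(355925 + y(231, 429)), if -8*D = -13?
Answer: -2003633/8525568 ≈ -0.23501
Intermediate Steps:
D = 13/8 (D = -1/8*(-13) = 13/8 ≈ 1.6250)
y(x, V) = -3*x
((15*((D - 37)/(7 + 38)))*(-13) - 83638)/(355925 + y(231, 429)) = ((15*((13/8 - 37)/(7 + 38)))*(-13) - 83638)/(355925 - 3*231) = ((15*(-283/8/45))*(-13) - 83638)/(355925 - 693) = ((15*(-283/8*1/45))*(-13) - 83638)/355232 = ((15*(-283/360))*(-13) - 83638)*(1/355232) = (-283/24*(-13) - 83638)*(1/355232) = (3679/24 - 83638)*(1/355232) = -2003633/24*1/355232 = -2003633/8525568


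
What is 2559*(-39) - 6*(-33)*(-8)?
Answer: -101385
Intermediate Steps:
2559*(-39) - 6*(-33)*(-8) = -99801 + 198*(-8) = -99801 - 1584 = -101385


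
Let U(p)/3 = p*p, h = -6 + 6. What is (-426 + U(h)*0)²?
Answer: 181476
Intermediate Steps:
h = 0
U(p) = 3*p² (U(p) = 3*(p*p) = 3*p²)
(-426 + U(h)*0)² = (-426 + (3*0²)*0)² = (-426 + (3*0)*0)² = (-426 + 0*0)² = (-426 + 0)² = (-426)² = 181476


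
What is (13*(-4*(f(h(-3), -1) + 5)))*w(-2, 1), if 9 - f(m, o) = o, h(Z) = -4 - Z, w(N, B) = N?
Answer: 1560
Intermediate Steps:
f(m, o) = 9 - o
(13*(-4*(f(h(-3), -1) + 5)))*w(-2, 1) = (13*(-4*((9 - 1*(-1)) + 5)))*(-2) = (13*(-4*((9 + 1) + 5)))*(-2) = (13*(-4*(10 + 5)))*(-2) = (13*(-4*15))*(-2) = (13*(-60))*(-2) = -780*(-2) = 1560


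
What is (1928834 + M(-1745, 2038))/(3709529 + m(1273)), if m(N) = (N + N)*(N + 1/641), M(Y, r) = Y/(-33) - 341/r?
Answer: 83153947358413/299638683989502 ≈ 0.27751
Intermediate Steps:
M(Y, r) = -341/r - Y/33 (M(Y, r) = Y*(-1/33) - 341/r = -Y/33 - 341/r = -341/r - Y/33)
m(N) = 2*N*(1/641 + N) (m(N) = (2*N)*(N + 1/641) = (2*N)*(1/641 + N) = 2*N*(1/641 + N))
(1928834 + M(-1745, 2038))/(3709529 + m(1273)) = (1928834 + (-341/2038 - 1/33*(-1745)))/(3709529 + (2/641)*1273*(1 + 641*1273)) = (1928834 + (-341*1/2038 + 1745/33))/(3709529 + (2/641)*1273*(1 + 815993)) = (1928834 + (-341/2038 + 1745/33))/(3709529 + (2/641)*1273*815994) = (1928834 + 3545057/67254)/(3709529 + 2077520724/641) = 129725346893/(67254*(4455328813/641)) = (129725346893/67254)*(641/4455328813) = 83153947358413/299638683989502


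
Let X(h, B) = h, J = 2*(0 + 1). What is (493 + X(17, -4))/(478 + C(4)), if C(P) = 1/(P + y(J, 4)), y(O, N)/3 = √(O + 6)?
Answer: 13649640/12791279 - 3060*√2/12791279 ≈ 1.0668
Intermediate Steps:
J = 2 (J = 2*1 = 2)
y(O, N) = 3*√(6 + O) (y(O, N) = 3*√(O + 6) = 3*√(6 + O))
C(P) = 1/(P + 6*√2) (C(P) = 1/(P + 3*√(6 + 2)) = 1/(P + 3*√8) = 1/(P + 3*(2*√2)) = 1/(P + 6*√2))
(493 + X(17, -4))/(478 + C(4)) = (493 + 17)/(478 + 1/(4 + 6*√2)) = 510/(478 + 1/(4 + 6*√2))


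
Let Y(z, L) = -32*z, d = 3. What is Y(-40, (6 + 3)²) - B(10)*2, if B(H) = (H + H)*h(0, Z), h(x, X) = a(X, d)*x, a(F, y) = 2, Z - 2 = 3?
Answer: 1280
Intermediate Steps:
Z = 5 (Z = 2 + 3 = 5)
h(x, X) = 2*x
B(H) = 0 (B(H) = (H + H)*(2*0) = (2*H)*0 = 0)
Y(-40, (6 + 3)²) - B(10)*2 = -32*(-40) - 0*2 = 1280 - 1*0 = 1280 + 0 = 1280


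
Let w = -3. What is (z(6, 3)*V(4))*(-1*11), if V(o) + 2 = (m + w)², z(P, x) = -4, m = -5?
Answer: 2728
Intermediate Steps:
V(o) = 62 (V(o) = -2 + (-5 - 3)² = -2 + (-8)² = -2 + 64 = 62)
(z(6, 3)*V(4))*(-1*11) = (-4*62)*(-1*11) = -248*(-11) = 2728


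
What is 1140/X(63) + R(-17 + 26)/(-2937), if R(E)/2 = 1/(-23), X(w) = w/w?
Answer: 77008142/67551 ≈ 1140.0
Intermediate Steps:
X(w) = 1
R(E) = -2/23 (R(E) = 2/(-23) = 2*(-1/23) = -2/23)
1140/X(63) + R(-17 + 26)/(-2937) = 1140/1 - 2/23/(-2937) = 1140*1 - 2/23*(-1/2937) = 1140 + 2/67551 = 77008142/67551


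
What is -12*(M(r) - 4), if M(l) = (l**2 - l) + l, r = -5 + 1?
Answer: -144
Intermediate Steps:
r = -4
M(l) = l**2
-12*(M(r) - 4) = -12*((-4)**2 - 4) = -12*(16 - 4) = -12*12 = -144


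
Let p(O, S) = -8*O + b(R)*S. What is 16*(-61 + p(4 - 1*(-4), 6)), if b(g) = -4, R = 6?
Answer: -2384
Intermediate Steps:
p(O, S) = -8*O - 4*S
16*(-61 + p(4 - 1*(-4), 6)) = 16*(-61 + (-8*(4 - 1*(-4)) - 4*6)) = 16*(-61 + (-8*(4 + 4) - 24)) = 16*(-61 + (-8*8 - 24)) = 16*(-61 + (-64 - 24)) = 16*(-61 - 88) = 16*(-149) = -2384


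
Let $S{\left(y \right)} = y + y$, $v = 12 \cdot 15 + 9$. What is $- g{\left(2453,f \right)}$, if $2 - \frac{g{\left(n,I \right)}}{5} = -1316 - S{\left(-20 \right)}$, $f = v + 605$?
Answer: $-6390$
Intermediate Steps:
$v = 189$ ($v = 180 + 9 = 189$)
$f = 794$ ($f = 189 + 605 = 794$)
$S{\left(y \right)} = 2 y$
$g{\left(n,I \right)} = 6390$ ($g{\left(n,I \right)} = 10 - 5 \left(-1316 - 2 \left(-20\right)\right) = 10 - 5 \left(-1316 - -40\right) = 10 - 5 \left(-1316 + 40\right) = 10 - -6380 = 10 + 6380 = 6390$)
$- g{\left(2453,f \right)} = \left(-1\right) 6390 = -6390$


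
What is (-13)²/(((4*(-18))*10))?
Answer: -169/720 ≈ -0.23472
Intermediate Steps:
(-13)²/(((4*(-18))*10)) = 169/((-72*10)) = 169/(-720) = 169*(-1/720) = -169/720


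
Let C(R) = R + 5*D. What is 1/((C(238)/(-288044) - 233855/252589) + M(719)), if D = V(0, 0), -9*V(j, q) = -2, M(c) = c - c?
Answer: -163702678311/151697084527 ≈ -1.0791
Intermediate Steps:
M(c) = 0
V(j, q) = 2/9 (V(j, q) = -⅑*(-2) = 2/9)
D = 2/9 ≈ 0.22222
C(R) = 10/9 + R (C(R) = R + 5*(2/9) = R + 10/9 = 10/9 + R)
1/((C(238)/(-288044) - 233855/252589) + M(719)) = 1/(((10/9 + 238)/(-288044) - 233855/252589) + 0) = 1/(((2152/9)*(-1/288044) - 233855*1/252589) + 0) = 1/((-538/648099 - 233855/252589) + 0) = 1/(-151697084527/163702678311 + 0) = 1/(-151697084527/163702678311) = -163702678311/151697084527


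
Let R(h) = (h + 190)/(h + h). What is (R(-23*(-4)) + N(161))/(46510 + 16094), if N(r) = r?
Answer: 14953/5759568 ≈ 0.0025962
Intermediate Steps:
R(h) = (190 + h)/(2*h) (R(h) = (190 + h)/((2*h)) = (190 + h)*(1/(2*h)) = (190 + h)/(2*h))
(R(-23*(-4)) + N(161))/(46510 + 16094) = ((190 - 23*(-4))/(2*((-23*(-4)))) + 161)/(46510 + 16094) = ((½)*(190 + 92)/92 + 161)/62604 = ((½)*(1/92)*282 + 161)*(1/62604) = (141/92 + 161)*(1/62604) = (14953/92)*(1/62604) = 14953/5759568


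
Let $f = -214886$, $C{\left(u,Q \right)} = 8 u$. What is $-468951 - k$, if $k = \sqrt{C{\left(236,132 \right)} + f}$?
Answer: $-468951 - i \sqrt{212998} \approx -4.6895 \cdot 10^{5} - 461.52 i$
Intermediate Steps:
$k = i \sqrt{212998}$ ($k = \sqrt{8 \cdot 236 - 214886} = \sqrt{1888 - 214886} = \sqrt{-212998} = i \sqrt{212998} \approx 461.52 i$)
$-468951 - k = -468951 - i \sqrt{212998}$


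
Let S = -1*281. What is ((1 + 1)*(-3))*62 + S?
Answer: -653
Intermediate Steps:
S = -281
((1 + 1)*(-3))*62 + S = ((1 + 1)*(-3))*62 - 281 = (2*(-3))*62 - 281 = -6*62 - 281 = -372 - 281 = -653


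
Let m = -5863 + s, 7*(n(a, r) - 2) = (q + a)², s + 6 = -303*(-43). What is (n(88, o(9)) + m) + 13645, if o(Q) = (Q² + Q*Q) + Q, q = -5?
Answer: 152538/7 ≈ 21791.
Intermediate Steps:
s = 13023 (s = -6 - 303*(-43) = -6 + 13029 = 13023)
o(Q) = Q + 2*Q² (o(Q) = (Q² + Q²) + Q = 2*Q² + Q = Q + 2*Q²)
n(a, r) = 2 + (-5 + a)²/7
m = 7160 (m = -5863 + 13023 = 7160)
(n(88, o(9)) + m) + 13645 = ((2 + (-5 + 88)²/7) + 7160) + 13645 = ((2 + (⅐)*83²) + 7160) + 13645 = ((2 + (⅐)*6889) + 7160) + 13645 = ((2 + 6889/7) + 7160) + 13645 = (6903/7 + 7160) + 13645 = 57023/7 + 13645 = 152538/7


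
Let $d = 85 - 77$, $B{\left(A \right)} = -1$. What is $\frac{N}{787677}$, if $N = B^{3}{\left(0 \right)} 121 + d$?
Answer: $- \frac{113}{787677} \approx -0.00014346$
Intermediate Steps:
$d = 8$ ($d = 85 - 77 = 8$)
$N = -113$ ($N = \left(-1\right)^{3} \cdot 121 + 8 = \left(-1\right) 121 + 8 = -121 + 8 = -113$)
$\frac{N}{787677} = - \frac{113}{787677}$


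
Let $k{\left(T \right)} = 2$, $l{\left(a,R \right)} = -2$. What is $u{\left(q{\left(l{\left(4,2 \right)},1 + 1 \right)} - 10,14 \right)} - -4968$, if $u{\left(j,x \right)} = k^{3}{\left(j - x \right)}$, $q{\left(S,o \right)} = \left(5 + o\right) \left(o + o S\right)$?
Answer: $4976$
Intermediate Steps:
$q{\left(S,o \right)} = \left(5 + o\right) \left(o + S o\right)$
$u{\left(j,x \right)} = 8$ ($u{\left(j,x \right)} = 2^{3} = 8$)
$u{\left(q{\left(l{\left(4,2 \right)},1 + 1 \right)} - 10,14 \right)} - -4968 = 8 - -4968 = 8 + 4968 = 4976$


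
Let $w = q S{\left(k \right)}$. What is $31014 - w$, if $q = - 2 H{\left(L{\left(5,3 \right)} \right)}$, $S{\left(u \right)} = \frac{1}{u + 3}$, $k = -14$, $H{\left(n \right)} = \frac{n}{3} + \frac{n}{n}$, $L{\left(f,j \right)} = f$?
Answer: $\frac{1023446}{33} \approx 31014.0$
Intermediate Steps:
$H{\left(n \right)} = 1 + \frac{n}{3}$ ($H{\left(n \right)} = n \frac{1}{3} + 1 = \frac{n}{3} + 1 = 1 + \frac{n}{3}$)
$S{\left(u \right)} = \frac{1}{3 + u}$
$q = - \frac{16}{3}$ ($q = - 2 \left(1 + \frac{1}{3} \cdot 5\right) = - 2 \left(1 + \frac{5}{3}\right) = \left(-2\right) \frac{8}{3} = - \frac{16}{3} \approx -5.3333$)
$w = \frac{16}{33}$ ($w = - \frac{16}{3 \left(3 - 14\right)} = - \frac{16}{3 \left(-11\right)} = \left(- \frac{16}{3}\right) \left(- \frac{1}{11}\right) = \frac{16}{33} \approx 0.48485$)
$31014 - w = 31014 - \frac{16}{33} = \frac{1023446}{33}$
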